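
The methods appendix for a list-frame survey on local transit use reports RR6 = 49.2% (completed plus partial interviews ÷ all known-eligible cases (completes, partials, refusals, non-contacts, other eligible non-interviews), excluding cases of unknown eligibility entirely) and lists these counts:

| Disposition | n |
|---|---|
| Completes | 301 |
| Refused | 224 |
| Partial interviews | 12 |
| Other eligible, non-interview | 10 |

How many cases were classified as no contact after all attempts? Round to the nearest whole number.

89

Numerator → 301 + 12 = 313
RR6 = 313 / D = 0.492
D = 313 / 0.492 = 636.2
Rest of base = 547
no contact after all attempts = 636.2 − 547 ≈ 89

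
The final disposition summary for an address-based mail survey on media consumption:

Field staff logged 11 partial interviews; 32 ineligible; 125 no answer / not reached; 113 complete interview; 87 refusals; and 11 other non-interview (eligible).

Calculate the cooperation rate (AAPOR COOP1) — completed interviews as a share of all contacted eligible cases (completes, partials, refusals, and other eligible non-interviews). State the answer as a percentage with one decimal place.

Numerator → 113
Denominator → 113 + 11 + 87 + 11 = 222
COOP1 = 113 / 222 = 0.5090

50.9%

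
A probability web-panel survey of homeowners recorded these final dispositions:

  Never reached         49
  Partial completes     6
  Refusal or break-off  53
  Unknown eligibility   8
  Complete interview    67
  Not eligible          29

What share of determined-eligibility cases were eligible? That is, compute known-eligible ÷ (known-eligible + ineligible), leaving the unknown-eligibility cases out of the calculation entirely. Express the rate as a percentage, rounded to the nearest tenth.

85.8%

Eligible (known): 67 + 6 + 53 + 49 = 175
e = 175 / (175 + 29) = 175 / 204 = 0.8578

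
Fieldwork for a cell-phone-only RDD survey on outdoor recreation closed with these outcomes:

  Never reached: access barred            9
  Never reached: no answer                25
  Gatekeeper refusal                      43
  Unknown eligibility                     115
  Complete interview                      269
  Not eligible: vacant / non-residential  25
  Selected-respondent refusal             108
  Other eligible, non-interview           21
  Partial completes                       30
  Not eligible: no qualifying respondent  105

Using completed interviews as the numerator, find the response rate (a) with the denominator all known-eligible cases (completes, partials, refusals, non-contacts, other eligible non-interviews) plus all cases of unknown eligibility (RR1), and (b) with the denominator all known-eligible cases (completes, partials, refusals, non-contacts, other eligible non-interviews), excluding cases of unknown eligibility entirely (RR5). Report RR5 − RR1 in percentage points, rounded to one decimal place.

9.9

Refused = 43 + 108 = 151
No answer / not reached = 25 + 9 = 34
Ineligible = 105 + 25 = 130
Numerator: 269
Denom: 269 + 30 + 151 + 34 + 21 + 115 = 620
RR1 = 269 / 620 = 0.4339
Denom: 269 + 30 + 151 + 34 + 21 = 505
RR5 = 269 / 505 = 0.5327
Difference = 53.27 − 43.39 = 9.88 percentage points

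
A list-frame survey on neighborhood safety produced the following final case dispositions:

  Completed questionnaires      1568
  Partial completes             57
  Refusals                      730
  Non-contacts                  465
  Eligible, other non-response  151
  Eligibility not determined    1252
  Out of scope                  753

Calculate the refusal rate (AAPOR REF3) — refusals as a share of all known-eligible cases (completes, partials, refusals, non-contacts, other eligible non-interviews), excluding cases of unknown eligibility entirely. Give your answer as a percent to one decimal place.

24.6%

Top = 730
Denom = 1568 + 57 + 730 + 465 + 151 = 2971
REF3 = 730 / 2971 = 0.2457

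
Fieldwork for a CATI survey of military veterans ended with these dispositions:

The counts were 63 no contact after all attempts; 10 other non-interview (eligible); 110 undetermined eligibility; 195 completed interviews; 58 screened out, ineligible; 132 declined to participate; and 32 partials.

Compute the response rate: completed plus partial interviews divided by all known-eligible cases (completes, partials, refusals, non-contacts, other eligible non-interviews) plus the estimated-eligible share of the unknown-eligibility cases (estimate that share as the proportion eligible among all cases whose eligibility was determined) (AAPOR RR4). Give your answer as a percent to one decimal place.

Numerator = 195 + 32 = 227
Known eligible = 195 + 32 + 132 + 63 + 10 = 432
e = 432 / (432 + 58) = 432 / 490 = 0.8816
e × U = 0.8816 × 110 = 96.98
Base = 432 + 96.98 = 528.98
RR4 = 227 / 528.98 = 0.4291

42.9%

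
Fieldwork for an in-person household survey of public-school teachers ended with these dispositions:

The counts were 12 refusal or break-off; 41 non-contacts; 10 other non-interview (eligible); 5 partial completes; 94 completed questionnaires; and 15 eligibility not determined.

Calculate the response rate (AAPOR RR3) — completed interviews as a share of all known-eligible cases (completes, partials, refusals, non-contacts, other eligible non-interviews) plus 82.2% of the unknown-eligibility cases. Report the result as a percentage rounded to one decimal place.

Num: 94
Determined eligible: 94 + 5 + 12 + 41 + 10 = 162
e × U: 0.8220 × 15 = 12.33
Denominator: 162 + 12.33 = 174.33
RR3 = 94 / 174.33 = 0.5392

53.9%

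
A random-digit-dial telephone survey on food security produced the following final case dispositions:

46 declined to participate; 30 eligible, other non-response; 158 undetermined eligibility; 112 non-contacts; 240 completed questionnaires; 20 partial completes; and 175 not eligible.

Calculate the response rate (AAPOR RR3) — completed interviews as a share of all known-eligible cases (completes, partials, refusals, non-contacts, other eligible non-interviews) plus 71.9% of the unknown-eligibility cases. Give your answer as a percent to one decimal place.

Top: 240
Known eligible: 240 + 20 + 46 + 112 + 30 = 448
Eligible share of unknowns: 0.7190 × 158 = 113.60
Denom: 448 + 113.60 = 561.60
RR3 = 240 / 561.60 = 0.4274

42.7%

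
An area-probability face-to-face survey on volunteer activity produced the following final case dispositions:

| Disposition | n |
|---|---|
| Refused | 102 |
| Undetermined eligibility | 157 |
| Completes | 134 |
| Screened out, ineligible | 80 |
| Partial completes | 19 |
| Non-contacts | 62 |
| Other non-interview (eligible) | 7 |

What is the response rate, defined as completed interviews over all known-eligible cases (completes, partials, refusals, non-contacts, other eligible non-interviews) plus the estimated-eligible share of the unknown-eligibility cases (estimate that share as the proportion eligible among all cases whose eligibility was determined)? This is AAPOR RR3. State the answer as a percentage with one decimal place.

Numerator: 134
Known eligible: 134 + 19 + 102 + 62 + 7 = 324
e = 324 / (324 + 80) = 324 / 404 = 0.8020
Eligible share of unknowns: 0.8020 × 157 = 125.91
Denominator: 324 + 125.91 = 449.91
RR3 = 134 / 449.91 = 0.2978

29.8%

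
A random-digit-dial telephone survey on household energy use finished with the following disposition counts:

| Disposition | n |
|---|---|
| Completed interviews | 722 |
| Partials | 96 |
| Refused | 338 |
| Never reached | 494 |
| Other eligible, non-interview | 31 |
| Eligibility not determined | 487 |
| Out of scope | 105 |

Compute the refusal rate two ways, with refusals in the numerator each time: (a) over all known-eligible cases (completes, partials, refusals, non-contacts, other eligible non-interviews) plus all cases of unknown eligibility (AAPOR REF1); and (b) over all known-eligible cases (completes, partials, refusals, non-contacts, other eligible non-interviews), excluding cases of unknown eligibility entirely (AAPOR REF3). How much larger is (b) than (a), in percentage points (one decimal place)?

4.5

Top: 338
Base: 722 + 96 + 338 + 494 + 31 + 487 = 2168
REF1 = 338 / 2168 = 0.1559
Base: 722 + 96 + 338 + 494 + 31 = 1681
REF3 = 338 / 1681 = 0.2011
Difference = 20.11 − 15.59 = 4.52 percentage points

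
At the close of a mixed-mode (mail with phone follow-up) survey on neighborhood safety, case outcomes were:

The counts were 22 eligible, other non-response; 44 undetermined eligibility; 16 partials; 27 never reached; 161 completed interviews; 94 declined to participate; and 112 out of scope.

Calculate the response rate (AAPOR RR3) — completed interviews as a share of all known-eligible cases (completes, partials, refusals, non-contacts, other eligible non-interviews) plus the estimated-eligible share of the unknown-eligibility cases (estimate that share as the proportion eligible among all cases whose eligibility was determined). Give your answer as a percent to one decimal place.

45.7%

Top = 161
Determined eligible = 161 + 16 + 94 + 27 + 22 = 320
e = 320 / (320 + 112) = 320 / 432 = 0.7407
Eligible share of unknowns = 0.7407 × 44 = 32.59
Denominator = 320 + 32.59 = 352.59
RR3 = 161 / 352.59 = 0.4566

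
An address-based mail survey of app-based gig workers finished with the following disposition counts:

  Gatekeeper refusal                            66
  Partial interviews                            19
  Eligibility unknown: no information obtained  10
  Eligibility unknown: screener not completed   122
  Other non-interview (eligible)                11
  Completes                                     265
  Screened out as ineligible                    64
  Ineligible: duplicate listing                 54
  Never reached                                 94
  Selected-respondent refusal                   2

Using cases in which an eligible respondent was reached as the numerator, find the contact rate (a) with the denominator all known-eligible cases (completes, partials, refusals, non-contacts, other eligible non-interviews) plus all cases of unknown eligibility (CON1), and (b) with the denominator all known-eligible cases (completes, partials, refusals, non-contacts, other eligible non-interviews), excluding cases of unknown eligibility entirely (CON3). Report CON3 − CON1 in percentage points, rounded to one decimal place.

Refusal or break-off = 66 + 2 = 68
Eligibility not determined = 122 + 10 = 132
Ineligible = 64 + 54 = 118
Numerator: 265 + 19 + 68 + 11 = 363
Denominator: 265 + 19 + 68 + 94 + 11 + 132 = 589
CON1 = 363 / 589 = 0.6163
Denominator: 265 + 19 + 68 + 94 + 11 = 457
CON3 = 363 / 457 = 0.7943
Difference = 79.43 − 61.63 = 17.80 percentage points

17.8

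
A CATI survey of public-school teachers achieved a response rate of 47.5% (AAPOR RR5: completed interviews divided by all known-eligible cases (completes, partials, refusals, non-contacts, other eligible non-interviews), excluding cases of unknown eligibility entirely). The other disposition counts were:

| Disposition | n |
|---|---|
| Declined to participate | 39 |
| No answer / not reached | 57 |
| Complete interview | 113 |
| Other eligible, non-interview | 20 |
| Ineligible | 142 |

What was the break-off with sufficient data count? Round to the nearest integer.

9

RR5 = 113 / D = 0.475
D = 113 / 0.475 = 237.9
Remaining denominator categories sum to 229
break-off with sufficient data = 237.9 − 229 ≈ 9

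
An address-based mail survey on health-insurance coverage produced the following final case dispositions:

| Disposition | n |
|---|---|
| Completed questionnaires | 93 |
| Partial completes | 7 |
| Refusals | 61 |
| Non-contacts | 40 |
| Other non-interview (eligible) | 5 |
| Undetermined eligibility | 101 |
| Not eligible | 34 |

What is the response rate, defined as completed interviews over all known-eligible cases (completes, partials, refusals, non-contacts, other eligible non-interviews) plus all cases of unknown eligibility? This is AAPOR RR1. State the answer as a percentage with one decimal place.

30.3%

Numerator = 93
Denom = 93 + 7 + 61 + 40 + 5 + 101 = 307
RR1 = 93 / 307 = 0.3029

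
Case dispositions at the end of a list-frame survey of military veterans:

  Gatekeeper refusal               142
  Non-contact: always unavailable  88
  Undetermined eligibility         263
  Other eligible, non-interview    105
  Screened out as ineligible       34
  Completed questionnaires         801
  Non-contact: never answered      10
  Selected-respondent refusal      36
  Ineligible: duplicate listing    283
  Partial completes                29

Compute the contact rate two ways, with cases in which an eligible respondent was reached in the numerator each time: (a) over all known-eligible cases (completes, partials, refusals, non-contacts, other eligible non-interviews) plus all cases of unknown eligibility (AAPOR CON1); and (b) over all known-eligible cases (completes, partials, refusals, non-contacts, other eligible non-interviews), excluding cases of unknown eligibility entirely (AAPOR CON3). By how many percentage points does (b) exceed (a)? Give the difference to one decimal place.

Refused = 142 + 36 = 178
No answer / not reached = 10 + 88 = 98
Screened out, ineligible = 34 + 283 = 317
Top: 801 + 29 + 178 + 105 = 1113
Base: 801 + 29 + 178 + 98 + 105 + 263 = 1474
CON1 = 1113 / 1474 = 0.7551
Base: 801 + 29 + 178 + 98 + 105 = 1211
CON3 = 1113 / 1211 = 0.9191
Difference = 91.91 − 75.51 = 16.40 percentage points

16.4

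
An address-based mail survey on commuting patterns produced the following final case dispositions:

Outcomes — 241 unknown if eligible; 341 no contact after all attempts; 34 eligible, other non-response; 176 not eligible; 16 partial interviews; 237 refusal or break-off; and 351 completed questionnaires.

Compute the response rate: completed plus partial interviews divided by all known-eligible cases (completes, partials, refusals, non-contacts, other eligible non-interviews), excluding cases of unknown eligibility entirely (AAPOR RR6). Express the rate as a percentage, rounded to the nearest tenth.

37.5%

Num: 351 + 16 = 367
Base: 351 + 16 + 237 + 341 + 34 = 979
RR6 = 367 / 979 = 0.3749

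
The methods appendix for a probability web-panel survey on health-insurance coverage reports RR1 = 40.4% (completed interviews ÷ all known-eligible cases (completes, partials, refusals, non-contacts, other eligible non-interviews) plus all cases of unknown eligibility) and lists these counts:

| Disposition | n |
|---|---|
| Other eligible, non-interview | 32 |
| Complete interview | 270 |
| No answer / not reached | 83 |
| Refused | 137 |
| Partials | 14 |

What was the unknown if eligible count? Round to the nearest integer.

132

RR1 = 270 / D = 0.404
D = 270 / 0.404 = 668.3
Remaining denominator categories sum to 536
unknown if eligible = 668.3 − 536 ≈ 132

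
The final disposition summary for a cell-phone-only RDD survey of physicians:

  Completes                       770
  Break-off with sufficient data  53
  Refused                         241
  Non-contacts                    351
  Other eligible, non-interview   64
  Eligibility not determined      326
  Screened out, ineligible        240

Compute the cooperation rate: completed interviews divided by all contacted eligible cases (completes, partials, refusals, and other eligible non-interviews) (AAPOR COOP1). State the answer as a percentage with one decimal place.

Top = 770
Denominator = 770 + 53 + 241 + 64 = 1128
COOP1 = 770 / 1128 = 0.6826

68.3%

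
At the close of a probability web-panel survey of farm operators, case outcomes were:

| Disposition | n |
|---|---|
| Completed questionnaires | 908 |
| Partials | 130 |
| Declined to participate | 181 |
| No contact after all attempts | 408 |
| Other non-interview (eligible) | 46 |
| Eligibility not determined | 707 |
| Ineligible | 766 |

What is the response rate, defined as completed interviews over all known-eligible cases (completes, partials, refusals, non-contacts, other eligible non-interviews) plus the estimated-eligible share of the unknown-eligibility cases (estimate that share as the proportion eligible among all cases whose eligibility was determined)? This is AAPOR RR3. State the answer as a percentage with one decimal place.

42.1%

Num → 908
Determined eligible → 908 + 130 + 181 + 408 + 46 = 1673
e = 1673 / (1673 + 766) = 1673 / 2439 = 0.6859
e × U → 0.6859 × 707 = 484.93
Base → 1673 + 484.93 = 2157.93
RR3 = 908 / 2157.93 = 0.4208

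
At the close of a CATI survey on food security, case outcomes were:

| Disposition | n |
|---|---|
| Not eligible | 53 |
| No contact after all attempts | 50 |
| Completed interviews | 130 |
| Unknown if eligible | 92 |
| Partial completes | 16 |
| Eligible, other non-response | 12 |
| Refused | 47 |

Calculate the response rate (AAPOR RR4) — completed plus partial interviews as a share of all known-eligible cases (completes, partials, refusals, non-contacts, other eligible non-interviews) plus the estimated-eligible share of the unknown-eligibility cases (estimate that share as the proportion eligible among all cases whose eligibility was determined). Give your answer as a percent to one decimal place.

Numerator = 130 + 16 = 146
Known eligible = 130 + 16 + 47 + 50 + 12 = 255
e = 255 / (255 + 53) = 255 / 308 = 0.8279
e × U = 0.8279 × 92 = 76.17
Base = 255 + 76.17 = 331.17
RR4 = 146 / 331.17 = 0.4409

44.1%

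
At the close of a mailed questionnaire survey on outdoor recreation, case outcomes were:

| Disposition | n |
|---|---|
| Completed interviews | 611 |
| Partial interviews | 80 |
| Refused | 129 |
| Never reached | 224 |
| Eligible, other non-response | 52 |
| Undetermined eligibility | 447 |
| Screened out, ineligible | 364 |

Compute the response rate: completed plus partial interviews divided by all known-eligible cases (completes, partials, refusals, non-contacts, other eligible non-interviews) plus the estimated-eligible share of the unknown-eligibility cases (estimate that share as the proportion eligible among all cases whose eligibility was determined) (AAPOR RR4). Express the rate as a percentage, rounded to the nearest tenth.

Num = 611 + 80 = 691
Known eligible = 611 + 80 + 129 + 224 + 52 = 1096
e = 1096 / (1096 + 364) = 1096 / 1460 = 0.7507
Eligible share of unknowns = 0.7507 × 447 = 335.56
Denominator = 1096 + 335.56 = 1431.56
RR4 = 691 / 1431.56 = 0.4827

48.3%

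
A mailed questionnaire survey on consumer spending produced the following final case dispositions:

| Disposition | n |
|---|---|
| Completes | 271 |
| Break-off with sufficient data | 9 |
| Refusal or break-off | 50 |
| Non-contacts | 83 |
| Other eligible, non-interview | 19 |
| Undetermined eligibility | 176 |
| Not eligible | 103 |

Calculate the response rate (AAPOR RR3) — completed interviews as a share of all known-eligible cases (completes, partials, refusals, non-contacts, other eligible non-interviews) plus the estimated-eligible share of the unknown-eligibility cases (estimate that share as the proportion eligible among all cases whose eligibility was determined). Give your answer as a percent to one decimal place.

47.2%

Top = 271
Known eligible = 271 + 9 + 50 + 83 + 19 = 432
e = 432 / (432 + 103) = 432 / 535 = 0.8075
Estimated eligible among unknowns = 0.8075 × 176 = 142.12
Base = 432 + 142.12 = 574.12
RR3 = 271 / 574.12 = 0.4720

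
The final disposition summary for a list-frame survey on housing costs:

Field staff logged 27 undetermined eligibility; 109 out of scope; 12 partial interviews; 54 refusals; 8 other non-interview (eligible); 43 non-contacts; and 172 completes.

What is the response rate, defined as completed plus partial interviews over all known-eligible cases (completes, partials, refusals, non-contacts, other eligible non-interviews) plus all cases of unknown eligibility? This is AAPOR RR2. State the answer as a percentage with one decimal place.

58.2%

Top: 172 + 12 = 184
Denom: 172 + 12 + 54 + 43 + 8 + 27 = 316
RR2 = 184 / 316 = 0.5823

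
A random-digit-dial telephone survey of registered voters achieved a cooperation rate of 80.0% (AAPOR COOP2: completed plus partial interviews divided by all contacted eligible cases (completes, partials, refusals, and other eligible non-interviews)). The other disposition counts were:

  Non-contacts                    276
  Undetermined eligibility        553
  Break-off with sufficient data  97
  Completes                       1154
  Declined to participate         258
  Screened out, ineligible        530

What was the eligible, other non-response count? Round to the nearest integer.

Num → 1154 + 97 = 1251
COOP2 = 1251 / D = 0.800
D = 1251 / 0.800 = 1563.8
Other denominator terms total 1509
eligible, other non-response = 1563.8 − 1509 ≈ 55

55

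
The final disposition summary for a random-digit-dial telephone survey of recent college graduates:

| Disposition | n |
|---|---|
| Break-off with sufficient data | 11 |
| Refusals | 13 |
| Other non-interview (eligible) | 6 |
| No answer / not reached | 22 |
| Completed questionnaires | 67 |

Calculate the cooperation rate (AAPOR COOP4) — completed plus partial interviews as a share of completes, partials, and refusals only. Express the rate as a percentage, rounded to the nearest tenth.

Top → 67 + 11 = 78
Base → 67 + 11 + 13 = 91
COOP4 = 78 / 91 = 0.8571

85.7%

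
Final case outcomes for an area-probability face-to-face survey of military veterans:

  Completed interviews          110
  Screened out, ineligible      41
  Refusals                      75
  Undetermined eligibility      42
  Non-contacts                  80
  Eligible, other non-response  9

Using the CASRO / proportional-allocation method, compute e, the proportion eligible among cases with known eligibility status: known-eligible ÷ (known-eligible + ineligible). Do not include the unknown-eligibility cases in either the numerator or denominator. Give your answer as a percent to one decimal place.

Determined eligible = 110 + 75 + 80 + 9 = 274
e = 274 / (274 + 41) = 274 / 315 = 0.8698

87.0%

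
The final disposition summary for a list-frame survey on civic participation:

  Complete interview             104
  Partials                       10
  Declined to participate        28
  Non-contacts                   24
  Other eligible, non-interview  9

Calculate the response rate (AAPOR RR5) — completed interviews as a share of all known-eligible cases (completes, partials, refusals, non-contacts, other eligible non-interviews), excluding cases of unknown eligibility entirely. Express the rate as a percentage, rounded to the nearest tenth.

59.4%

Numerator = 104
Denom = 104 + 10 + 28 + 24 + 9 = 175
RR5 = 104 / 175 = 0.5943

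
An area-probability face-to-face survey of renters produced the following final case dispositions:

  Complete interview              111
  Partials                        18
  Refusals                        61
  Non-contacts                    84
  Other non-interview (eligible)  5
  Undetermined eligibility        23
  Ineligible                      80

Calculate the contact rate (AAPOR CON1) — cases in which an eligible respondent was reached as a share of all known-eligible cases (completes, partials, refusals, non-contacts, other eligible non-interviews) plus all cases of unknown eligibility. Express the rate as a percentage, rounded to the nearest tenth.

Num: 111 + 18 + 61 + 5 = 195
Denominator: 111 + 18 + 61 + 84 + 5 + 23 = 302
CON1 = 195 / 302 = 0.6457

64.6%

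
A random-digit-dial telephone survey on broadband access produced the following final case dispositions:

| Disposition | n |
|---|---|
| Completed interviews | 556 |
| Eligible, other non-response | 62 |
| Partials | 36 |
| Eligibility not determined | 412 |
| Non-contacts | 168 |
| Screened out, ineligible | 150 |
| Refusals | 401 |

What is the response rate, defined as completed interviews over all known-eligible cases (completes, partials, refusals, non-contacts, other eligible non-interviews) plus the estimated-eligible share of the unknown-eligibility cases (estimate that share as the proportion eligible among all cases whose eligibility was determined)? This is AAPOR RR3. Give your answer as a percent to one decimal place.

Numerator = 556
Known eligible = 556 + 36 + 401 + 168 + 62 = 1223
e = 1223 / (1223 + 150) = 1223 / 1373 = 0.8908
Eligible share of unknowns = 0.8908 × 412 = 367.01
Denom = 1223 + 367.01 = 1590.01
RR3 = 556 / 1590.01 = 0.3497

35.0%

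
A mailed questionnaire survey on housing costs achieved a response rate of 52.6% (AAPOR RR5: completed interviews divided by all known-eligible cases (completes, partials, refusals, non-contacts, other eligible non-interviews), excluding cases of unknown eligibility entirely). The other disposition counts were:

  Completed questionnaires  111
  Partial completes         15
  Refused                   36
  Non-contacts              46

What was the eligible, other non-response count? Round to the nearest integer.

3

RR5 = 111 / D = 0.526
D = 111 / 0.526 = 211.0
Other denominator terms total 208
eligible, other non-response = 211.0 − 208 ≈ 3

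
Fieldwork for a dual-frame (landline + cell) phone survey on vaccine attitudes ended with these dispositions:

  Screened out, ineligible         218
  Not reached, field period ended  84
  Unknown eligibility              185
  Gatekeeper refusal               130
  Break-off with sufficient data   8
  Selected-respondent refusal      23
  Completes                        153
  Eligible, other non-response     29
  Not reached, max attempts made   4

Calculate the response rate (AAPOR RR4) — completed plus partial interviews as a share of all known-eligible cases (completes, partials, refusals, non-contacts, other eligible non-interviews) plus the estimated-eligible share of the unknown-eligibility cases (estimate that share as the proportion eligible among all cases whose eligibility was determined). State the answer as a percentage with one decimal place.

Declined to participate = 130 + 23 = 153
No answer / not reached = 84 + 4 = 88
Numerator: 153 + 8 = 161
Eligible (known): 153 + 8 + 153 + 88 + 29 = 431
e = 431 / (431 + 218) = 431 / 649 = 0.6641
e × U: 0.6641 × 185 = 122.86
Base: 431 + 122.86 = 553.86
RR4 = 161 / 553.86 = 0.2907

29.1%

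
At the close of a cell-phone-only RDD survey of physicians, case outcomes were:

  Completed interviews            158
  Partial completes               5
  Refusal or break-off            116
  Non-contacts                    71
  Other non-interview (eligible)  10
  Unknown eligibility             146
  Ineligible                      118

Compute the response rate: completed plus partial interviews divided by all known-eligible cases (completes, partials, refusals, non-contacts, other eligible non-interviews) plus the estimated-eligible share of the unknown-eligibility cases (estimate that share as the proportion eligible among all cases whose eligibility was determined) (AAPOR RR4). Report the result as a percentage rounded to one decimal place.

34.7%

Top: 158 + 5 = 163
Known eligible: 158 + 5 + 116 + 71 + 10 = 360
e = 360 / (360 + 118) = 360 / 478 = 0.7531
Eligible share of unknowns: 0.7531 × 146 = 109.95
Denominator: 360 + 109.95 = 469.95
RR4 = 163 / 469.95 = 0.3468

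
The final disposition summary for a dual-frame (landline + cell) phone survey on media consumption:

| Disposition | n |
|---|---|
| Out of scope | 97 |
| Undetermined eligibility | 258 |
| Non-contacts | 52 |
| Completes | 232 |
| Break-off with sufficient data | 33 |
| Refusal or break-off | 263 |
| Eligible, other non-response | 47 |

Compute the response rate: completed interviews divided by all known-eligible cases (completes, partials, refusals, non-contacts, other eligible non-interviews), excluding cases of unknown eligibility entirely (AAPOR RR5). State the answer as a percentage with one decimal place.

Top = 232
Denominator = 232 + 33 + 263 + 52 + 47 = 627
RR5 = 232 / 627 = 0.3700

37.0%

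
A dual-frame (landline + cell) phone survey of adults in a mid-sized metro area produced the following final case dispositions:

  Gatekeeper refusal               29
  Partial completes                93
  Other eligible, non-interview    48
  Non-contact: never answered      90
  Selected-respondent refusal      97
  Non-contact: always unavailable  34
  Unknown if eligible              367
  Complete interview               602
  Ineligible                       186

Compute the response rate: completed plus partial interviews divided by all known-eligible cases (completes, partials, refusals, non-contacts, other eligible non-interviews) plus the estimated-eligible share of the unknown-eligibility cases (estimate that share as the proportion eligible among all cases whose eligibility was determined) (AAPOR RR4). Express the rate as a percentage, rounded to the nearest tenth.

53.4%

Refused = 29 + 97 = 126
No answer / not reached = 90 + 34 = 124
Top → 602 + 93 = 695
Known eligible → 602 + 93 + 126 + 124 + 48 = 993
e = 993 / (993 + 186) = 993 / 1179 = 0.8422
Estimated eligible among unknowns → 0.8422 × 367 = 309.09
Denom → 993 + 309.09 = 1302.09
RR4 = 695 / 1302.09 = 0.5338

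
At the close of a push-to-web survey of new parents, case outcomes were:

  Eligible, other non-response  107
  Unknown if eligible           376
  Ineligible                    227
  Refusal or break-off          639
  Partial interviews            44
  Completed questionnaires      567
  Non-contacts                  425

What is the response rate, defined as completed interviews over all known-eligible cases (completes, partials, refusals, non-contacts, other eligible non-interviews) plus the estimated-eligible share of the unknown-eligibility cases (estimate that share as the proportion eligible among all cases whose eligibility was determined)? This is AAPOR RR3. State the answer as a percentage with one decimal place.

Top = 567
Known eligible = 567 + 44 + 639 + 425 + 107 = 1782
e = 1782 / (1782 + 227) = 1782 / 2009 = 0.8870
e × U = 0.8870 × 376 = 333.51
Denom = 1782 + 333.51 = 2115.51
RR3 = 567 / 2115.51 = 0.2680

26.8%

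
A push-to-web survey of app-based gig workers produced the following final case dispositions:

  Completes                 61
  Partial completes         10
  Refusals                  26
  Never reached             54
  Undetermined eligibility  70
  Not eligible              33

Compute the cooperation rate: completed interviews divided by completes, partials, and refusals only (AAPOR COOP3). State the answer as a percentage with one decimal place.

62.9%

Numerator = 61
Denom = 61 + 10 + 26 = 97
COOP3 = 61 / 97 = 0.6289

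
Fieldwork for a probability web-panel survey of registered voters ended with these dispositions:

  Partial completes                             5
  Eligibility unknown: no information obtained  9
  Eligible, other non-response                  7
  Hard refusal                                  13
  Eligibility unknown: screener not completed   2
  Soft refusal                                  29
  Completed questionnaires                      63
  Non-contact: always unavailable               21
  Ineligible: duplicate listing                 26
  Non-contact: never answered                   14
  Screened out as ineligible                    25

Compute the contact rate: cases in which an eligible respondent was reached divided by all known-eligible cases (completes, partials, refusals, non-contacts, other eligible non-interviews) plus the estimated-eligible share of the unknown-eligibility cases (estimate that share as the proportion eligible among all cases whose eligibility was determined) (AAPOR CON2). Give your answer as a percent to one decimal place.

Refusals = 13 + 29 = 42
Non-contacts = 14 + 21 = 35
Eligibility not determined = 2 + 9 = 11
Not eligible = 25 + 26 = 51
Num → 63 + 5 + 42 + 7 = 117
Eligible (known) → 63 + 5 + 42 + 35 + 7 = 152
e = 152 / (152 + 51) = 152 / 203 = 0.7488
Eligible share of unknowns → 0.7488 × 11 = 8.24
Base → 152 + 8.24 = 160.24
CON2 = 117 / 160.24 = 0.7302

73.0%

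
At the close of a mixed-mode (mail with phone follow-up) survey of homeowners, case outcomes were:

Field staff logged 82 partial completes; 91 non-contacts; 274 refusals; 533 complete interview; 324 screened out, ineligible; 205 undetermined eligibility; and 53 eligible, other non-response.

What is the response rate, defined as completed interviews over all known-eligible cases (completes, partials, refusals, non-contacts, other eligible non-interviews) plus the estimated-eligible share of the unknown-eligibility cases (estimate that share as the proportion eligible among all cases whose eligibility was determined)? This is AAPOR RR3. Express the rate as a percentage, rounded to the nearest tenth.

44.8%

Top: 533
Eligible (known): 533 + 82 + 274 + 91 + 53 = 1033
e = 1033 / (1033 + 324) = 1033 / 1357 = 0.7612
e × U: 0.7612 × 205 = 156.05
Denom: 1033 + 156.05 = 1189.05
RR3 = 533 / 1189.05 = 0.4483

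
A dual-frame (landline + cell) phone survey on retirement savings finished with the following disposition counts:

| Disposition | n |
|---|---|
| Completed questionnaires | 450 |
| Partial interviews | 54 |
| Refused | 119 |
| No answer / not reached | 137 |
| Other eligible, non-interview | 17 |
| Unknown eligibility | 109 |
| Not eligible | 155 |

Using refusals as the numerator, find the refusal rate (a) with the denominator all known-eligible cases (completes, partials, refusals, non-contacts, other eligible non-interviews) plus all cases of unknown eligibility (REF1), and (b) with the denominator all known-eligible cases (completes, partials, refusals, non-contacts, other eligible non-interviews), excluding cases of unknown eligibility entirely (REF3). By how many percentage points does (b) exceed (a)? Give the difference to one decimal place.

1.9

Top: 119
Base: 450 + 54 + 119 + 137 + 17 + 109 = 886
REF1 = 119 / 886 = 0.1343
Base: 450 + 54 + 119 + 137 + 17 = 777
REF3 = 119 / 777 = 0.1532
Difference = 15.32 − 13.43 = 1.89 percentage points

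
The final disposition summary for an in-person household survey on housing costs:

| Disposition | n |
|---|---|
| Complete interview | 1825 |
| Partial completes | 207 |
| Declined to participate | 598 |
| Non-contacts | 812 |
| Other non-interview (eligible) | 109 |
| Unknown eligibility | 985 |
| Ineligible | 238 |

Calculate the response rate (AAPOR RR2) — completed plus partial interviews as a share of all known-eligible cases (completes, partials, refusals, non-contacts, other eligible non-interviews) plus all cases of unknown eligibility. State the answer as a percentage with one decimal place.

44.8%

Top = 1825 + 207 = 2032
Denom = 1825 + 207 + 598 + 812 + 109 + 985 = 4536
RR2 = 2032 / 4536 = 0.4480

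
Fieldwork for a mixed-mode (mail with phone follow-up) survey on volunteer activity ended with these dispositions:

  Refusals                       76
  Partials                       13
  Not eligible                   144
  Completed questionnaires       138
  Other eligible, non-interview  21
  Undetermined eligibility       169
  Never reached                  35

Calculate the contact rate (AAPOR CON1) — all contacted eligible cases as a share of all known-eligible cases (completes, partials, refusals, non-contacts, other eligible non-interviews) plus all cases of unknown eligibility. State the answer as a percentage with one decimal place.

Numerator → 138 + 13 + 76 + 21 = 248
Denominator → 138 + 13 + 76 + 35 + 21 + 169 = 452
CON1 = 248 / 452 = 0.5487

54.9%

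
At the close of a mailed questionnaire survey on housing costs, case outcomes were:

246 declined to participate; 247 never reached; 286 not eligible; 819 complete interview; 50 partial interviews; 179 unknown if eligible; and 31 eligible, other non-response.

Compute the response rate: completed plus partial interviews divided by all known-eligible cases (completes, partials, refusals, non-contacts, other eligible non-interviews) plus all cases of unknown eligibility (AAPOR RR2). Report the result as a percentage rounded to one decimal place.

55.3%

Top → 819 + 50 = 869
Base → 819 + 50 + 246 + 247 + 31 + 179 = 1572
RR2 = 869 / 1572 = 0.5528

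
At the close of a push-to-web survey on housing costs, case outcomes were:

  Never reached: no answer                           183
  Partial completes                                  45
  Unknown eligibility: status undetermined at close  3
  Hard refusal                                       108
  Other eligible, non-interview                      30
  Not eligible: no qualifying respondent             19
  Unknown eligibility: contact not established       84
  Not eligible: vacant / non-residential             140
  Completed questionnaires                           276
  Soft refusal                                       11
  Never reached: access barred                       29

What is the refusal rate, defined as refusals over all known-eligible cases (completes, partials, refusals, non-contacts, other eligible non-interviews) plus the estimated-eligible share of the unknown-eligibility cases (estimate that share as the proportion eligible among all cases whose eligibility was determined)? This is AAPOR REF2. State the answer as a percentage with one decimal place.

Refusal or break-off = 108 + 11 = 119
No contact after all attempts = 183 + 29 = 212
Eligibility not determined = 84 + 3 = 87
Ineligible = 19 + 140 = 159
Num = 119
Known eligible = 276 + 45 + 119 + 212 + 30 = 682
e = 682 / (682 + 159) = 682 / 841 = 0.8109
Estimated eligible among unknowns = 0.8109 × 87 = 70.55
Base = 682 + 70.55 = 752.55
REF2 = 119 / 752.55 = 0.1581

15.8%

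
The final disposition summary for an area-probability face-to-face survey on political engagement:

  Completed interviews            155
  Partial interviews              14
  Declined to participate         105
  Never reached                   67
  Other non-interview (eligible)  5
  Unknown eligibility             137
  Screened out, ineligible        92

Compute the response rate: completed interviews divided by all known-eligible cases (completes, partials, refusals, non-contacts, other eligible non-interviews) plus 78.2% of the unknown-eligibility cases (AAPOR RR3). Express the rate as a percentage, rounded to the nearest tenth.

Top = 155
Eligible (known) = 155 + 14 + 105 + 67 + 5 = 346
e × U = 0.7820 × 137 = 107.13
Base = 346 + 107.13 = 453.13
RR3 = 155 / 453.13 = 0.3421

34.2%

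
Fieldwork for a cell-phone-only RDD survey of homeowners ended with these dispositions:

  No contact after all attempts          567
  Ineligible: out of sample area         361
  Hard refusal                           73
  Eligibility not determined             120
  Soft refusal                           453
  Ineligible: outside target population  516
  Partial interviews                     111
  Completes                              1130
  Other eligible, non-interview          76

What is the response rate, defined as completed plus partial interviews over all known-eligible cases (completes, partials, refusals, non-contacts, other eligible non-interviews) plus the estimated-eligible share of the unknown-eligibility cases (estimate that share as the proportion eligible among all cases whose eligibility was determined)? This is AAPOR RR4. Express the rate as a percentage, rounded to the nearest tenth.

49.7%

Refusal or break-off = 73 + 453 = 526
Screened out, ineligible = 516 + 361 = 877
Num → 1130 + 111 = 1241
Eligible (known) → 1130 + 111 + 526 + 567 + 76 = 2410
e = 2410 / (2410 + 877) = 2410 / 3287 = 0.7332
Eligible share of unknowns → 0.7332 × 120 = 87.98
Denominator → 2410 + 87.98 = 2497.98
RR4 = 1241 / 2497.98 = 0.4968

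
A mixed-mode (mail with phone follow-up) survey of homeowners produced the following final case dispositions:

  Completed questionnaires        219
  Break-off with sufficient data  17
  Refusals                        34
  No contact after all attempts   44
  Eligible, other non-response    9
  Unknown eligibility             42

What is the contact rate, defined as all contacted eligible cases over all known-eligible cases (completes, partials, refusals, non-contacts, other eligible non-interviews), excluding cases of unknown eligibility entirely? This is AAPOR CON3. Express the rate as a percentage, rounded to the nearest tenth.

Num = 219 + 17 + 34 + 9 = 279
Denom = 219 + 17 + 34 + 44 + 9 = 323
CON3 = 279 / 323 = 0.8638

86.4%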